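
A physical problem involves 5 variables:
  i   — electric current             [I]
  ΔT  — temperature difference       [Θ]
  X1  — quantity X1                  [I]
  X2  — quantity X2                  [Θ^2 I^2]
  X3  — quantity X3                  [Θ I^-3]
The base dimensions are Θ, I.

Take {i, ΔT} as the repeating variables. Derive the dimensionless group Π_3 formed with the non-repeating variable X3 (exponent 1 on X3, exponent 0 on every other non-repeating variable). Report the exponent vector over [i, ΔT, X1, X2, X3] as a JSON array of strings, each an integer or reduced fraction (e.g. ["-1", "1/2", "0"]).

Write exponents as rows Θ,I / cols i,ΔT,X1,X2,X3:
  Θ: [ 0  1  0  2  1]
  I: [ 1  0  1  2 -3]
RREF → pivots at {i,ΔT} ⇒ r = 2
Repeat: i,ΔT; free: X1,X2,X3
RREF:
  r0: [   1    0    1    2   -3]
  r1: [   0    1    0    2    1]
Fix exponent of X3 at 1, X1 at 0, X2 at 0; solve each RREF row for its pivot's exponent:
  r0: exp(i) + (-3)·1 = 0 ⇒ exp(i) = 3
  r1: exp(ΔT) + (1)·1 = 0 ⇒ exp(ΔT) = -1
Π_3 = i^3 · ΔT^-1 · X3

["3", "-1", "0", "0", "1"]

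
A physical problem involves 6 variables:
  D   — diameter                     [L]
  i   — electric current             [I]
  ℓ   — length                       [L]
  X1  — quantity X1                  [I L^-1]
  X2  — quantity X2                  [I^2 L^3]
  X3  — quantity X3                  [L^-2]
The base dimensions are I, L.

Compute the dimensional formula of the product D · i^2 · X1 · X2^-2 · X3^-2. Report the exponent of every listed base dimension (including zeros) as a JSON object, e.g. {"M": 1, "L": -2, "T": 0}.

Write exponents as rows I,L / cols D,i,ℓ,X1,X2,X3:
  I: [ 0  1  0  1  2  0]
  L: [ 1  0  1 -1  3 -2]
  [I]: (1)·0+(2)·1+(1)·1+(-2)·2+(-2)·0 = -1
  [L]: (1)·1+(2)·0+(1)·-1+(-2)·3+(-2)·-2 = -2
⇒ I^-1 L^-2

{"I": -1, "L": -2}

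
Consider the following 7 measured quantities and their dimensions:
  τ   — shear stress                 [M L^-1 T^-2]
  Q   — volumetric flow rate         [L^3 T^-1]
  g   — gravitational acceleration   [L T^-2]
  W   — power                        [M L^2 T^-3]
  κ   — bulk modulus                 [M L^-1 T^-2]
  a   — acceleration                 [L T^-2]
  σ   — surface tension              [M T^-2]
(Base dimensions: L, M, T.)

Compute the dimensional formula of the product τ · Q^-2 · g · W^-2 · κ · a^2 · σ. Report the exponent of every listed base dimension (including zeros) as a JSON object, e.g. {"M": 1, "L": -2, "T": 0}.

Write exponents as rows L,M,T / cols τ,Q,g,W,κ,a,σ:
  L: [-1  3  1  2 -1  1  0]
  M: [ 1  0  0  1  1  0  1]
  T: [-2 -1 -2 -3 -2 -2 -2]
  [L]: (1)·-1+(-2)·3+(1)·1+(-2)·2+(1)·-1+(2)·1+(1)·0 = -9
  [M]: (1)·1+(-2)·0+(1)·0+(-2)·1+(1)·1+(2)·0+(1)·1 = 1
  [T]: (1)·-2+(-2)·-1+(1)·-2+(-2)·-3+(1)·-2+(2)·-2+(1)·-2 = -4
⇒ L^-9 M T^-4

{"L": -9, "M": 1, "T": -4}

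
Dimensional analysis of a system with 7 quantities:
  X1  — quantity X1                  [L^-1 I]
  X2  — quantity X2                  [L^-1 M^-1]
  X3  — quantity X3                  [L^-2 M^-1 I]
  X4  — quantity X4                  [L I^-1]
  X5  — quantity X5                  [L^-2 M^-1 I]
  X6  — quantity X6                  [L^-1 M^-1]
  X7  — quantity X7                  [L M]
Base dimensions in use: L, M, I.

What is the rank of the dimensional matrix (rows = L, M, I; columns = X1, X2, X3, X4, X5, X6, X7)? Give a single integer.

Dimensional matrix (L×M×I by X1×X2×X3×X4×X5×X6×X7):
  L: [-1 -1 -2  1 -2 -1  1]
  M: [ 0 -1 -1  0 -1 -1  1]
  I: [ 1  0  1 -1  1  0  0]
Row reduction gives pivot columns X1,X2; rank = 2

2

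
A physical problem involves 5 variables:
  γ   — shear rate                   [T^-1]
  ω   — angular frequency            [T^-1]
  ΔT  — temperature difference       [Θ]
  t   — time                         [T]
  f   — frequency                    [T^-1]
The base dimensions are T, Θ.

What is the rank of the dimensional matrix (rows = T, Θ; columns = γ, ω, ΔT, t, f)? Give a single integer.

Exponent matrix [T,Θ] × [γ,ω,ΔT,t,f]:
  T: [-1 -1  0  1 -1]
  Θ: [ 0  0  1  0  0]
RREF → pivots at {γ,ΔT} ⇒ r = 2

2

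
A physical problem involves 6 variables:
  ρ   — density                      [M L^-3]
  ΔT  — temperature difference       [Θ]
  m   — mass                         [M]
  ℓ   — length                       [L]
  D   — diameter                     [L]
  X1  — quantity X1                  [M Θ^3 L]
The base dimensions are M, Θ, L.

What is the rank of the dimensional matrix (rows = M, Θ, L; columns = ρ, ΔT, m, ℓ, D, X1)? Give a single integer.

Exponent matrix [M,Θ,L] × [ρ,ΔT,m,ℓ,D,X1]:
  M: [ 1  0  1  0  0  1]
  Θ: [ 0  1  0  0  0  3]
  L: [-3  0  0  1  1  1]
Echelon form has 3 nonzero rows (pivots: ρ,ΔT,m)

3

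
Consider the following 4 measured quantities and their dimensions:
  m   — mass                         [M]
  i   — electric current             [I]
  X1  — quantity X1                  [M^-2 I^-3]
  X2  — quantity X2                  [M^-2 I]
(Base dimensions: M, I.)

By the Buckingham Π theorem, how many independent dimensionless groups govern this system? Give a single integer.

2

Write exponents as rows M,I / cols m,i,X1,X2:
  M: [ 1  0 -2 -2]
  I: [ 0  1 -3  1]
RREF → pivots at {m,i} ⇒ r = 2
4 vars − rank 2 = 2 Π groups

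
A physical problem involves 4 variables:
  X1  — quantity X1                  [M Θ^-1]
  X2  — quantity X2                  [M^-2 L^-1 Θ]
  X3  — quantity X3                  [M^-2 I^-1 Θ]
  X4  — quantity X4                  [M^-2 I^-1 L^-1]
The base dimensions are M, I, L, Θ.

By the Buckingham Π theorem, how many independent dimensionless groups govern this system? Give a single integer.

1

Dimensional matrix (M×I×L×Θ by X1×X2×X3×X4):
  M: [ 1 -2 -2 -2]
  I: [ 0  0 -1 -1]
  L: [ 0 -1  0 -1]
  Θ: [-1  1  1  0]
Row reduction gives pivot columns X1,X2,X3; rank = 3
n=4, r=3 ⇒ 1 dimensionless group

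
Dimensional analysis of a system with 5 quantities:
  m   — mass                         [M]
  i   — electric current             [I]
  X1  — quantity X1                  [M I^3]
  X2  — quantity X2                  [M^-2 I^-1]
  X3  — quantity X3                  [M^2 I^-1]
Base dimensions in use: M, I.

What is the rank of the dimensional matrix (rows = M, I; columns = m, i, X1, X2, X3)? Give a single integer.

Exponent matrix [M,I] × [m,i,X1,X2,X3]:
  M: [ 1  0  1 -2  2]
  I: [ 0  1  3 -1 -1]
Echelon form has 2 nonzero rows (pivots: m,i)

2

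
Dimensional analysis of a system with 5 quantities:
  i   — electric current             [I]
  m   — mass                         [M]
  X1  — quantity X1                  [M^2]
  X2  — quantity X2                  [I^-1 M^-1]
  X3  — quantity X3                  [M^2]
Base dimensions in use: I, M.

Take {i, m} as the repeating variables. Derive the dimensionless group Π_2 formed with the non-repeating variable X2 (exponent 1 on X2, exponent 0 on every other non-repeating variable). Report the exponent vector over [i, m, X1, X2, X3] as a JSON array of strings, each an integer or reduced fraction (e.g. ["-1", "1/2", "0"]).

["1", "1", "0", "1", "0"]

Exponent matrix [I,M] × [i,m,X1,X2,X3]:
  I: [ 1  0  0 -1  0]
  M: [ 0  1  2 -1  2]
RREF → pivots at {i,m} ⇒ r = 2
Pivot set = {i,m}, free = {X1,X2,X3}
RREF:
  r0: [   1    0    0   -1    0]
  r1: [   0    1    2   -1    2]
Fix exponent of X2 at 1, X1 at 0, X3 at 0; solve each RREF row for its pivot's exponent:
  r0: exp(i) + (-1)·1 = 0 ⇒ exp(i) = 1
  r1: exp(m) + (-1)·1 = 0 ⇒ exp(m) = 1
Π_2 = i · m · X2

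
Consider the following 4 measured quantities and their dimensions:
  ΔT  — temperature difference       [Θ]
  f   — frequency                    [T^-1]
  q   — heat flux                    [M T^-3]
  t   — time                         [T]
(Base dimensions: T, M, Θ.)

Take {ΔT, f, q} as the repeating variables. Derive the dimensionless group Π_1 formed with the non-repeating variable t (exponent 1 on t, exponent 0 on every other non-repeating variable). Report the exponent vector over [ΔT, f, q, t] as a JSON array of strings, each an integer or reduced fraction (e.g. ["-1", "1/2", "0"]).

["0", "1", "0", "1"]

Exponent matrix [T,M,Θ] × [ΔT,f,q,t]:
  T: [ 0 -1 -3  1]
  M: [ 0  0  1  0]
  Θ: [ 1  0  0  0]
RREF → pivots at {ΔT,f,q} ⇒ r = 3
Repeat: ΔT,f,q; free: t
RREF:
  r0: [   1    0    0    0]
  r1: [   0    1    0   -1]
  r2: [   0    0    1    0]
Fix exponent of t at 1; solve each RREF row for its pivot's exponent:
  r0: exp(ΔT) + (0)·1 = 0 ⇒ exp(ΔT) = 0
  r1: exp(f) + (-1)·1 = 0 ⇒ exp(f) = 1
  r2: exp(q) + (0)·1 = 0 ⇒ exp(q) = 0
Π_1 = f · t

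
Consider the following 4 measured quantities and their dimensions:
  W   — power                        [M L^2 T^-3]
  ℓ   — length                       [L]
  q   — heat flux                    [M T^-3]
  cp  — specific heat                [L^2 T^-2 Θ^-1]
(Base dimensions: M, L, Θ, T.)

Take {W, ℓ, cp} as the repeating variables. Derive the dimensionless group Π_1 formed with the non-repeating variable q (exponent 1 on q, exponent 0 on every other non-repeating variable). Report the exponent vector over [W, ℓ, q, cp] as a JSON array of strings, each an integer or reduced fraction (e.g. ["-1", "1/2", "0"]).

Write exponents as rows M,L,Θ,T / cols W,ℓ,q,cp:
  M: [ 1  0  1  0]
  L: [ 2  1  0  2]
  Θ: [ 0  0  0 -1]
  T: [-3  0 -3 -2]
RREF → pivots at {W,ℓ,cp} ⇒ r = 3
Pivot set = {W,ℓ,cp}, free = {q}
RREF:
  r0: [   1    0    1    0]
  r1: [   0    1   -2    0]
  r2: [   0    0    0    1]
  r3: [   0    0    0    0]
Fix exponent of q at 1; solve each RREF row for its pivot's exponent:
  r0: exp(W) + (1)·1 = 0 ⇒ exp(W) = -1
  r1: exp(ℓ) + (-2)·1 = 0 ⇒ exp(ℓ) = 2
  r2: exp(cp) + (0)·1 = 0 ⇒ exp(cp) = 0
Π_1 = W^-1 · ℓ^2 · q

["-1", "2", "1", "0"]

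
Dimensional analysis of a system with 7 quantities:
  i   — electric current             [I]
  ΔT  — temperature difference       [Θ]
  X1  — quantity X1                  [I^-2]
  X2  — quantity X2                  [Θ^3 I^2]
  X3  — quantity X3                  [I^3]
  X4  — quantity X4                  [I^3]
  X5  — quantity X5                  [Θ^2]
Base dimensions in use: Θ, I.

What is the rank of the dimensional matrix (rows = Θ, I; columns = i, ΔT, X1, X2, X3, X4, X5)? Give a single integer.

2

Dimensional matrix (Θ×I by i×ΔT×X1×X2×X3×X4×X5):
  Θ: [ 0  1  0  3  0  0  2]
  I: [ 1  0 -2  2  3  3  0]
Echelon form has 2 nonzero rows (pivots: i,ΔT)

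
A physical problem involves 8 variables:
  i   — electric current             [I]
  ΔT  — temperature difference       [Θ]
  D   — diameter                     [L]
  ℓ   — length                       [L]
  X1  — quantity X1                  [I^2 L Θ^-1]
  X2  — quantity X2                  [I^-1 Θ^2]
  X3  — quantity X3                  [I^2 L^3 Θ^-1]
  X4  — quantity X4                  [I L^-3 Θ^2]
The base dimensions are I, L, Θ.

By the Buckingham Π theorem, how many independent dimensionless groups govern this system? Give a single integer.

5

Exponent matrix [I,L,Θ] × [i,ΔT,D,ℓ,X1,X2,X3,X4]:
  I: [ 1  0  0  0  2 -1  2  1]
  L: [ 0  0  1  1  1  0  3 -3]
  Θ: [ 0  1  0  0 -1  2 -1  2]
Row reduction gives pivot columns i,ΔT,D; rank = 3
n=8, r=3 ⇒ 5 dimensionless groups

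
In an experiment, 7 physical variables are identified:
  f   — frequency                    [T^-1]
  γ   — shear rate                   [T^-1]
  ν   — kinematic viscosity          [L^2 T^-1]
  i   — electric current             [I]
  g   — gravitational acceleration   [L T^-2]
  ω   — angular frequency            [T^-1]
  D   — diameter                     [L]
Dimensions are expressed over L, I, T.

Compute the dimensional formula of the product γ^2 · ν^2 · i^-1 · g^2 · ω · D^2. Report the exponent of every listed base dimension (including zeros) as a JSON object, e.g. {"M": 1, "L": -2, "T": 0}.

Write exponents as rows L,I,T / cols f,γ,ν,i,g,ω,D:
  L: [ 0  0  2  0  1  0  1]
  I: [ 0  0  0  1  0  0  0]
  T: [-1 -1 -1  0 -2 -1  0]
  [L]: (2)·0+(2)·2+(-1)·0+(2)·1+(1)·0+(2)·1 = 8
  [I]: (2)·0+(2)·0+(-1)·1+(2)·0+(1)·0+(2)·0 = -1
  [T]: (2)·-1+(2)·-1+(-1)·0+(2)·-2+(1)·-1+(2)·0 = -9
⇒ L^8 I^-1 T^-9

{"L": 8, "I": -1, "T": -9}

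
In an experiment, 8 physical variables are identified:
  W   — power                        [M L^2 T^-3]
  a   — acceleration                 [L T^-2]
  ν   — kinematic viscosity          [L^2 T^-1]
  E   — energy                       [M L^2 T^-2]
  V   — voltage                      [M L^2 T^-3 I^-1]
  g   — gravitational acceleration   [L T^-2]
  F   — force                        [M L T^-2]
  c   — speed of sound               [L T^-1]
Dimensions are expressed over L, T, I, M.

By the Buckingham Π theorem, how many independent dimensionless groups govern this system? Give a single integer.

Dimensional matrix (L×T×I×M by W×a×ν×E×V×g×F×c):
  L: [ 2  1  2  2  2  1  1  1]
  T: [-3 -2 -1 -2 -3 -2 -2 -1]
  I: [ 0  0  0  0 -1  0  0  0]
  M: [ 1  0  0  1  1  0  1  0]
Row reduction gives pivot columns W,a,ν,V; rank = 4
n=8, r=4 ⇒ 4 dimensionless groups

4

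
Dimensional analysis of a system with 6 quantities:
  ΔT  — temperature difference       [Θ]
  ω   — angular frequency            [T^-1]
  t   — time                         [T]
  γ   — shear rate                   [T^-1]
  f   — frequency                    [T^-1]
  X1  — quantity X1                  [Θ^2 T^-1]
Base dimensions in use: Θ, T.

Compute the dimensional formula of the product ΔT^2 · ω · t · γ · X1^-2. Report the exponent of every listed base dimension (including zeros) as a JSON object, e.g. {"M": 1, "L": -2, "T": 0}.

Exponent matrix [Θ,T] × [ΔT,ω,t,γ,f,X1]:
  Θ: [ 1  0  0  0  0  2]
  T: [ 0 -1  1 -1 -1 -1]
  [Θ]: (2)·1+(1)·0+(1)·0+(1)·0+(-2)·2 = -2
  [T]: (2)·0+(1)·-1+(1)·1+(1)·-1+(-2)·-1 = 1
⇒ Θ^-2 T

{"Θ": -2, "T": 1}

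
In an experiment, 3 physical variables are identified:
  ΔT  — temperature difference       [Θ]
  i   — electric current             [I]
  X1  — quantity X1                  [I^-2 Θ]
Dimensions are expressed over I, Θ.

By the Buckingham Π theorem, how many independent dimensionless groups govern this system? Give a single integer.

Exponent matrix [I,Θ] × [ΔT,i,X1]:
  I: [ 0  1 -2]
  Θ: [ 1  0  1]
RREF → pivots at {ΔT,i} ⇒ r = 2
n=3, r=2 ⇒ 1 dimensionless group

1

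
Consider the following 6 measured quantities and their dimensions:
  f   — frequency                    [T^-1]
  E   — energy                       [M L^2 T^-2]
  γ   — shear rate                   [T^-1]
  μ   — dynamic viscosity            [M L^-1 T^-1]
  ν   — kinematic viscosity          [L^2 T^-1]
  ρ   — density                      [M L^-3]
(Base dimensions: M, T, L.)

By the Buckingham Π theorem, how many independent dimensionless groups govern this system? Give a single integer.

3

Write exponents as rows M,T,L / cols f,E,γ,μ,ν,ρ:
  M: [ 0  1  0  1  0  1]
  T: [-1 -2 -1 -1 -1  0]
  L: [ 0  2  0 -1  2 -3]
RREF → pivots at {f,E,μ} ⇒ r = 3
6 vars − rank 3 = 3 Π groups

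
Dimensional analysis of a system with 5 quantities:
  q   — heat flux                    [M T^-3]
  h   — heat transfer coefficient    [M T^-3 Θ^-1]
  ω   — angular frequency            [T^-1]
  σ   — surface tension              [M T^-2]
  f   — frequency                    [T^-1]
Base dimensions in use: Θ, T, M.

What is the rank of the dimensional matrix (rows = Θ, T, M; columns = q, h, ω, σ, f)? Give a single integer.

3

Exponent matrix [Θ,T,M] × [q,h,ω,σ,f]:
  Θ: [ 0 -1  0  0  0]
  T: [-3 -3 -1 -2 -1]
  M: [ 1  1  0  1  0]
Row reduction gives pivot columns q,h,ω; rank = 3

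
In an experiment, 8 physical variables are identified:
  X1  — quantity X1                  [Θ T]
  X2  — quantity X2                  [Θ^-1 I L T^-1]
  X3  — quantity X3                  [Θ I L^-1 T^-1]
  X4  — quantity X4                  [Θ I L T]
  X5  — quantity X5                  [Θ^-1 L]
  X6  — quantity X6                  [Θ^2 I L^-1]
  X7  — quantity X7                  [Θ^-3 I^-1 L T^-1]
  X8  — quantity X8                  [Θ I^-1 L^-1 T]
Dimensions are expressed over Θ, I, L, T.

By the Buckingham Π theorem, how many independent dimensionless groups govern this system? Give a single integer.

Write exponents as rows Θ,I,L,T / cols X1,X2,X3,X4,X5,X6,X7,X8:
  Θ: [ 1 -1  1  1 -1  2 -3  1]
  I: [ 0  1  1  1  0  1 -1 -1]
  L: [ 0  1 -1  1  1 -1  1 -1]
  T: [ 1 -1 -1  1  0  0 -1  1]
Row reduction gives pivot columns X1,X2,X3; rank = 3
Π count = n − r = 8 − 3 = 5

5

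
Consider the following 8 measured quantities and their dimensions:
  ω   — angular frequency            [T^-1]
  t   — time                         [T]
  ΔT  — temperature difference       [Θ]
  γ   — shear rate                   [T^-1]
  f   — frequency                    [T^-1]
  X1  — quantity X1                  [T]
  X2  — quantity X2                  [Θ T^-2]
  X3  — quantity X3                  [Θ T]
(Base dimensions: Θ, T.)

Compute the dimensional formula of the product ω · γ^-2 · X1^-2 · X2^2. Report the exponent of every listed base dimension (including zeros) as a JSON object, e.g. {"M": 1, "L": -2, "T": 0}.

{"Θ": 2, "T": -5}

Write exponents as rows Θ,T / cols ω,t,ΔT,γ,f,X1,X2,X3:
  Θ: [ 0  0  1  0  0  0  1  1]
  T: [-1  1  0 -1 -1  1 -2  1]
  [Θ]: (1)·0+(-2)·0+(-2)·0+(2)·1 = 2
  [T]: (1)·-1+(-2)·-1+(-2)·1+(2)·-2 = -5
⇒ Θ^2 T^-5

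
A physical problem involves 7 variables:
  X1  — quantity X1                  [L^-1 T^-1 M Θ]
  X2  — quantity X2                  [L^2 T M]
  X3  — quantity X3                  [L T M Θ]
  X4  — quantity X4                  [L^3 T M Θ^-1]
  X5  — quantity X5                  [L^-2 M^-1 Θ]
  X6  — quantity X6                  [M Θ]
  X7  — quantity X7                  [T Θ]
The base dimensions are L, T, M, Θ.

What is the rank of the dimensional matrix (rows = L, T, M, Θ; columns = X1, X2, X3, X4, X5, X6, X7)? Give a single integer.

Exponent matrix [L,T,M,Θ] × [X1,X2,X3,X4,X5,X6,X7]:
  L: [-1  2  1  3 -2  0  0]
  T: [-1  1  1  1  0  0  1]
  M: [ 1  1  1  1 -1  1  0]
  Θ: [ 1  0  1 -1  1  1  1]
Row reduction gives pivot columns X1,X2,X3; rank = 3

3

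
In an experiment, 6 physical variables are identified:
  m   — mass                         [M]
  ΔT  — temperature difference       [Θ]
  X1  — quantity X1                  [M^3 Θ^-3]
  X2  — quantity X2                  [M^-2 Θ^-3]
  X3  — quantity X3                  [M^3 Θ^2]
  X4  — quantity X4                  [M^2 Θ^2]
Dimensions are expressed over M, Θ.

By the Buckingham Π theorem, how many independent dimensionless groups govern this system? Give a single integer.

Dimensional matrix (M×Θ by m×ΔT×X1×X2×X3×X4):
  M: [ 1  0  3 -2  3  2]
  Θ: [ 0  1 -3 -3  2  2]
RREF → pivots at {m,ΔT} ⇒ r = 2
Π count = n − r = 6 − 2 = 4

4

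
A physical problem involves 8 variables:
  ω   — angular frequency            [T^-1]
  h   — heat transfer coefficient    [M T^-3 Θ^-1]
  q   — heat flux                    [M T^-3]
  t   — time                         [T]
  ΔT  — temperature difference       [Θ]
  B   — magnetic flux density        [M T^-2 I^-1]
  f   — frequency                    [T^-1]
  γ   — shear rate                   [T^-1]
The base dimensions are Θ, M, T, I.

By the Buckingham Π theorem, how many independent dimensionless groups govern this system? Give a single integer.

4

Dimensional matrix (Θ×M×T×I by ω×h×q×t×ΔT×B×f×γ):
  Θ: [ 0 -1  0  0  1  0  0  0]
  M: [ 0  1  1  0  0  1  0  0]
  T: [-1 -3 -3  1  0 -2 -1 -1]
  I: [ 0  0  0  0  0 -1  0  0]
Row reduction gives pivot columns ω,h,q,B; rank = 4
Π count = n − r = 8 − 4 = 4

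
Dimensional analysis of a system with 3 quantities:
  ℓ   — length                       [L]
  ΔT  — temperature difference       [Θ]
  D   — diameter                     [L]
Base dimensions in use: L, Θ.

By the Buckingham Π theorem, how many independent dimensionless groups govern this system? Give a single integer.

Dimensional matrix (L×Θ by ℓ×ΔT×D):
  L: [ 1  0  1]
  Θ: [ 0  1  0]
RREF → pivots at {ℓ,ΔT} ⇒ r = 2
n=3, r=2 ⇒ 1 dimensionless group

1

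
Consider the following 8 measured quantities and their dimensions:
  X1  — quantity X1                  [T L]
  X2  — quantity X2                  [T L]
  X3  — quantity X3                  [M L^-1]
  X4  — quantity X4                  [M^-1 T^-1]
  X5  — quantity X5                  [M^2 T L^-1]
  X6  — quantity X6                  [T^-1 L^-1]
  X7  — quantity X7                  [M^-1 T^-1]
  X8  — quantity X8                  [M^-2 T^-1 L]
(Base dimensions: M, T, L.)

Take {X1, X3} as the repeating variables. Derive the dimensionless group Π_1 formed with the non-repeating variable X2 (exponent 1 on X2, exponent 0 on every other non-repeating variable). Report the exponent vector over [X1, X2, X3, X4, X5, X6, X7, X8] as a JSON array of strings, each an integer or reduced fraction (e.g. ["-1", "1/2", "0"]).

Write exponents as rows M,T,L / cols X1,X2,X3,X4,X5,X6,X7,X8:
  M: [ 0  0  1 -1  2  0 -1 -2]
  T: [ 1  1  0 -1  1 -1 -1 -1]
  L: [ 1  1 -1  0 -1 -1  0  1]
RREF → pivots at {X1,X3} ⇒ r = 2
Repeat: X1,X3; free: X2,X4,X5,X6,X7,X8
RREF:
  r0: [   1    1    0   -1    1   -1   -1   -1]
  r1: [   0    0    1   -1    2    0   -1   -2]
  r2: [   0    0    0    0    0    0    0    0]
Fix exponent of X2 at 1, X4 at 0, X5 at 0, X6 at 0, X7 at 0, X8 at 0; solve each RREF row for its pivot's exponent:
  r0: exp(X1) + (1)·1 = 0 ⇒ exp(X1) = -1
  r1: exp(X3) + (0)·1 = 0 ⇒ exp(X3) = 0
Π_1 = X1^-1 · X2

["-1", "1", "0", "0", "0", "0", "0", "0"]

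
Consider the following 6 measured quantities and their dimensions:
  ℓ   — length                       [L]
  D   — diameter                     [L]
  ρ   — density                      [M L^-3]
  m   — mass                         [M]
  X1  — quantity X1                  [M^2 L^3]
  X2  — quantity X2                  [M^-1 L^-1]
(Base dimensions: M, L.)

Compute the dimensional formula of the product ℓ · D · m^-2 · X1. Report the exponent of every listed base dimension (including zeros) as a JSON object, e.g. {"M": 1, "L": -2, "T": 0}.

Dimensional matrix (M×L by ℓ×D×ρ×m×X1×X2):
  M: [ 0  0  1  1  2 -1]
  L: [ 1  1 -3  0  3 -1]
  [M]: (1)·0+(1)·0+(-2)·1+(1)·2 = 0
  [L]: (1)·1+(1)·1+(-2)·0+(1)·3 = 5
⇒ L^5

{"M": 0, "L": 5}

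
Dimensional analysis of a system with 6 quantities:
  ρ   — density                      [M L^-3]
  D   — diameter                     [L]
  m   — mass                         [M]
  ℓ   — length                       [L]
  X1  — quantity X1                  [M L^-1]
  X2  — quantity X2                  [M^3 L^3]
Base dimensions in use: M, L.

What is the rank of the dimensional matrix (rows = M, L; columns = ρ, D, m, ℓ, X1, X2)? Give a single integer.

2

Exponent matrix [M,L] × [ρ,D,m,ℓ,X1,X2]:
  M: [ 1  0  1  0  1  3]
  L: [-3  1  0  1 -1  3]
Echelon form has 2 nonzero rows (pivots: ρ,D)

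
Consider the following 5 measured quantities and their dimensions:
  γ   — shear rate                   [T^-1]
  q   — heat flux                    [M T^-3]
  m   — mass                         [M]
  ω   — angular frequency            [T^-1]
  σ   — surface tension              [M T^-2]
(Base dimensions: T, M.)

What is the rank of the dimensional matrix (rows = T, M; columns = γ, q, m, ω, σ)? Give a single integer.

Write exponents as rows T,M / cols γ,q,m,ω,σ:
  T: [-1 -3  0 -1 -2]
  M: [ 0  1  1  0  1]
Echelon form has 2 nonzero rows (pivots: γ,q)

2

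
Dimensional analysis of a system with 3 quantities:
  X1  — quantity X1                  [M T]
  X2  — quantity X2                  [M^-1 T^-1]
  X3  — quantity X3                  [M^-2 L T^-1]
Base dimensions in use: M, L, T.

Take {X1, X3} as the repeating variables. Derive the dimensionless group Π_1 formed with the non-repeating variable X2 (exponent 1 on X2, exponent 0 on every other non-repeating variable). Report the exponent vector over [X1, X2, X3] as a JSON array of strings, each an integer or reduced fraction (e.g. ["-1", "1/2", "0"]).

["1", "1", "0"]

Exponent matrix [M,L,T] × [X1,X2,X3]:
  M: [ 1 -1 -2]
  L: [ 0  0  1]
  T: [ 1 -1 -1]
Echelon form has 2 nonzero rows (pivots: X1,X3)
Repeat: X1,X3; free: X2
RREF:
  r0: [   1   -1    0]
  r1: [   0    0    1]
  r2: [   0    0    0]
Fix exponent of X2 at 1; solve each RREF row for its pivot's exponent:
  r0: exp(X1) + (-1)·1 = 0 ⇒ exp(X1) = 1
  r1: exp(X3) + (0)·1 = 0 ⇒ exp(X3) = 0
Π_1 = X1 · X2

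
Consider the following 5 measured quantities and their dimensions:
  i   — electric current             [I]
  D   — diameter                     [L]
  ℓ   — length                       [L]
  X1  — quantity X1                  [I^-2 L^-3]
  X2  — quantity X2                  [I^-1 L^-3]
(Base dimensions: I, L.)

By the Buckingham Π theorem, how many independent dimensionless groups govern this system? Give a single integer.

Dimensional matrix (I×L by i×D×ℓ×X1×X2):
  I: [ 1  0  0 -2 -1]
  L: [ 0  1  1 -3 -3]
Echelon form has 2 nonzero rows (pivots: i,D)
n=5, r=2 ⇒ 3 dimensionless groups

3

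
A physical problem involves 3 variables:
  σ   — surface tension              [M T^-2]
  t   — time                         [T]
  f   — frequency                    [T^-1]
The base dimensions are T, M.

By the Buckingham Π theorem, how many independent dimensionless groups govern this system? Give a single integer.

1

Write exponents as rows T,M / cols σ,t,f:
  T: [-2  1 -1]
  M: [ 1  0  0]
Row reduction gives pivot columns σ,t; rank = 2
n=3, r=2 ⇒ 1 dimensionless group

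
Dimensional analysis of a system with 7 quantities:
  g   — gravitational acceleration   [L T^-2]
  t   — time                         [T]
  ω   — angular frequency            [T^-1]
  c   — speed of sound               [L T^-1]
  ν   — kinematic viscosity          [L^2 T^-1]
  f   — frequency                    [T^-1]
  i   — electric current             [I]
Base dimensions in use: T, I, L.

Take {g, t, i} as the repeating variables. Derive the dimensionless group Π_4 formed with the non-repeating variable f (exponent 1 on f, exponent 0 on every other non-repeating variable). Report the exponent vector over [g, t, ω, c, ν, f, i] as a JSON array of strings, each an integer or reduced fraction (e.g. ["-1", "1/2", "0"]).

["0", "1", "0", "0", "0", "1", "0"]

Exponent matrix [T,I,L] × [g,t,ω,c,ν,f,i]:
  T: [-2  1 -1 -1 -1 -1  0]
  I: [ 0  0  0  0  0  0  1]
  L: [ 1  0  0  1  2  0  0]
Echelon form has 3 nonzero rows (pivots: g,t,i)
Pivot set = {g,t,i}, free = {ω,c,ν,f}
RREF:
  r0: [   1    0    0    1    2    0    0]
  r1: [   0    1   -1    1    3   -1    0]
  r2: [   0    0    0    0    0    0    1]
Fix exponent of f at 1, ω at 0, c at 0, ν at 0; solve each RREF row for its pivot's exponent:
  r0: exp(g) + (0)·1 = 0 ⇒ exp(g) = 0
  r1: exp(t) + (-1)·1 = 0 ⇒ exp(t) = 1
  r2: exp(i) + (0)·1 = 0 ⇒ exp(i) = 0
Π_4 = t · f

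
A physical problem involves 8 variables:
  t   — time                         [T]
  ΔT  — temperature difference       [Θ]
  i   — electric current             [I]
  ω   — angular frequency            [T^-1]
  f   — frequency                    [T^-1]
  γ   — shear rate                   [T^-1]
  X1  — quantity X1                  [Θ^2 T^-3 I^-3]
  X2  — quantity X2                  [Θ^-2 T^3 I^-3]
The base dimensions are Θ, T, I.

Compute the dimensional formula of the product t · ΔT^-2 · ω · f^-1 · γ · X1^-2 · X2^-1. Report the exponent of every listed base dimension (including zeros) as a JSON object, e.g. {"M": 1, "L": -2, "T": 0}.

Write exponents as rows Θ,T,I / cols t,ΔT,i,ω,f,γ,X1,X2:
  Θ: [ 0  1  0  0  0  0  2 -2]
  T: [ 1  0  0 -1 -1 -1 -3  3]
  I: [ 0  0  1  0  0  0 -3 -3]
  [Θ]: (1)·0+(-2)·1+(1)·0+(-1)·0+(1)·0+(-2)·2+(-1)·-2 = -4
  [T]: (1)·1+(-2)·0+(1)·-1+(-1)·-1+(1)·-1+(-2)·-3+(-1)·3 = 3
  [I]: (1)·0+(-2)·0+(1)·0+(-1)·0+(1)·0+(-2)·-3+(-1)·-3 = 9
⇒ Θ^-4 T^3 I^9

{"Θ": -4, "T": 3, "I": 9}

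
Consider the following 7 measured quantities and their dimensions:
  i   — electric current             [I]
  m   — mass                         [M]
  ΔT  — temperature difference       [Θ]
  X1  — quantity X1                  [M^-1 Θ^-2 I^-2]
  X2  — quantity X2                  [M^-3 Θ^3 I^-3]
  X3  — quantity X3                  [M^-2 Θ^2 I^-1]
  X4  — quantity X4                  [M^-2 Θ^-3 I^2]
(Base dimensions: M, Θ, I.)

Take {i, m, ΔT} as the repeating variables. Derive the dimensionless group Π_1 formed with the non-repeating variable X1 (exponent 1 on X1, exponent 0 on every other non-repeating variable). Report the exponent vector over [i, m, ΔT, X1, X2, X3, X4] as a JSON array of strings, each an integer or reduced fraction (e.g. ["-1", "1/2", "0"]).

["2", "1", "2", "1", "0", "0", "0"]

Write exponents as rows M,Θ,I / cols i,m,ΔT,X1,X2,X3,X4:
  M: [ 0  1  0 -1 -3 -2 -2]
  Θ: [ 0  0  1 -2  3  2 -3]
  I: [ 1  0  0 -2 -3 -1  2]
Row reduction gives pivot columns i,m,ΔT; rank = 3
Repeat: i,m,ΔT; free: X1,X2,X3,X4
RREF:
  r0: [   1    0    0   -2   -3   -1    2]
  r1: [   0    1    0   -1   -3   -2   -2]
  r2: [   0    0    1   -2    3    2   -3]
Fix exponent of X1 at 1, X2 at 0, X3 at 0, X4 at 0; solve each RREF row for its pivot's exponent:
  r0: exp(i) + (-2)·1 = 0 ⇒ exp(i) = 2
  r1: exp(m) + (-1)·1 = 0 ⇒ exp(m) = 1
  r2: exp(ΔT) + (-2)·1 = 0 ⇒ exp(ΔT) = 2
Π_1 = i^2 · m · ΔT^2 · X1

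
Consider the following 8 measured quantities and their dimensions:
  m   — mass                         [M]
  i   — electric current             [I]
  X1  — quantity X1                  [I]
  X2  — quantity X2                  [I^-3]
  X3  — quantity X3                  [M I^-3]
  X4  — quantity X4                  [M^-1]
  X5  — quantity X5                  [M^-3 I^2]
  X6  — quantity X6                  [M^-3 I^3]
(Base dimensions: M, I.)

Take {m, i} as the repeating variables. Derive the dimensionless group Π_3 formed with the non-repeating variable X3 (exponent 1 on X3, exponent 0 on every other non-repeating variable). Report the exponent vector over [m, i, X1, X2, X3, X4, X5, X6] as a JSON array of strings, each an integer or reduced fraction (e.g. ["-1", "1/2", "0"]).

Dimensional matrix (M×I by m×i×X1×X2×X3×X4×X5×X6):
  M: [ 1  0  0  0  1 -1 -3 -3]
  I: [ 0  1  1 -3 -3  0  2  3]
RREF → pivots at {m,i} ⇒ r = 2
Repeat: m,i; free: X1,X2,X3,X4,X5,X6
RREF:
  r0: [   1    0    0    0    1   -1   -3   -3]
  r1: [   0    1    1   -3   -3    0    2    3]
Fix exponent of X3 at 1, X1 at 0, X2 at 0, X4 at 0, X5 at 0, X6 at 0; solve each RREF row for its pivot's exponent:
  r0: exp(m) + (1)·1 = 0 ⇒ exp(m) = -1
  r1: exp(i) + (-3)·1 = 0 ⇒ exp(i) = 3
Π_3 = m^-1 · i^3 · X3

["-1", "3", "0", "0", "1", "0", "0", "0"]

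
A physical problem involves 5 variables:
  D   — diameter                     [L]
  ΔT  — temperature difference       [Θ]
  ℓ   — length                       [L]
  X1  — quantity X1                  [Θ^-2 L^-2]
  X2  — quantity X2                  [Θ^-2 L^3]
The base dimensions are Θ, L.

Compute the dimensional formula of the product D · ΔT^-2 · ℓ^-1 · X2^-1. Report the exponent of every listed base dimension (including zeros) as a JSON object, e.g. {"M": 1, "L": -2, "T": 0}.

{"Θ": 0, "L": -3}

Write exponents as rows Θ,L / cols D,ΔT,ℓ,X1,X2:
  Θ: [ 0  1  0 -2 -2]
  L: [ 1  0  1 -2  3]
  [Θ]: (1)·0+(-2)·1+(-1)·0+(-1)·-2 = 0
  [L]: (1)·1+(-2)·0+(-1)·1+(-1)·3 = -3
⇒ L^-3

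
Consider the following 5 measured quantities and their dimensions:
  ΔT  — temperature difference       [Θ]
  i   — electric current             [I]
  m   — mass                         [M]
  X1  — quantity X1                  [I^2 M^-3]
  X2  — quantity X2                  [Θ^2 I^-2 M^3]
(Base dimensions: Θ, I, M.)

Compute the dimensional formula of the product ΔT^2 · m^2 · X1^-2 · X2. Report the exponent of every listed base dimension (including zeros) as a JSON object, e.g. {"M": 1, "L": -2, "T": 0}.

{"Θ": 4, "I": -6, "M": 11}

Write exponents as rows Θ,I,M / cols ΔT,i,m,X1,X2:
  Θ: [ 1  0  0  0  2]
  I: [ 0  1  0  2 -2]
  M: [ 0  0  1 -3  3]
  [Θ]: (2)·1+(2)·0+(-2)·0+(1)·2 = 4
  [I]: (2)·0+(2)·0+(-2)·2+(1)·-2 = -6
  [M]: (2)·0+(2)·1+(-2)·-3+(1)·3 = 11
⇒ Θ^4 I^-6 M^11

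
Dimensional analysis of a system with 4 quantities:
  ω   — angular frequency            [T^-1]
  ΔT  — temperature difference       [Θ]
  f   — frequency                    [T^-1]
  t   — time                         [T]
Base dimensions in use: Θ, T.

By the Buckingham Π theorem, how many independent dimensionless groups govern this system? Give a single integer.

Write exponents as rows Θ,T / cols ω,ΔT,f,t:
  Θ: [ 0  1  0  0]
  T: [-1  0 -1  1]
RREF → pivots at {ω,ΔT} ⇒ r = 2
Π count = n − r = 4 − 2 = 2

2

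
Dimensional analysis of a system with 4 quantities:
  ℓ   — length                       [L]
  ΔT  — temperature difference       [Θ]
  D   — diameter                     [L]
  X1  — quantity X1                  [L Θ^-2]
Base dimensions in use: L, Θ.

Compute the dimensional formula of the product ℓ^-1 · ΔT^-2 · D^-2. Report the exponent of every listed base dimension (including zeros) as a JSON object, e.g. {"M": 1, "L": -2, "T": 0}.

{"L": -3, "Θ": -2}

Write exponents as rows L,Θ / cols ℓ,ΔT,D,X1:
  L: [ 1  0  1  1]
  Θ: [ 0  1  0 -2]
  [L]: (-1)·1+(-2)·0+(-2)·1 = -3
  [Θ]: (-1)·0+(-2)·1+(-2)·0 = -2
⇒ L^-3 Θ^-2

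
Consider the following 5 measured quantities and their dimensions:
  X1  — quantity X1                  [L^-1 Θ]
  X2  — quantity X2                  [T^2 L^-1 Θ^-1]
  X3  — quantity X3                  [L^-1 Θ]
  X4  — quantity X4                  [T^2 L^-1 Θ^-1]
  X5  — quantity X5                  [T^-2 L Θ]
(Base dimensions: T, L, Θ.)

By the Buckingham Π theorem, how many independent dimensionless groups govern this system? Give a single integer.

Exponent matrix [T,L,Θ] × [X1,X2,X3,X4,X5]:
  T: [ 0  2  0  2 -2]
  L: [-1 -1 -1 -1  1]
  Θ: [ 1 -1  1 -1  1]
Echelon form has 2 nonzero rows (pivots: X1,X2)
Π count = n − r = 5 − 2 = 3

3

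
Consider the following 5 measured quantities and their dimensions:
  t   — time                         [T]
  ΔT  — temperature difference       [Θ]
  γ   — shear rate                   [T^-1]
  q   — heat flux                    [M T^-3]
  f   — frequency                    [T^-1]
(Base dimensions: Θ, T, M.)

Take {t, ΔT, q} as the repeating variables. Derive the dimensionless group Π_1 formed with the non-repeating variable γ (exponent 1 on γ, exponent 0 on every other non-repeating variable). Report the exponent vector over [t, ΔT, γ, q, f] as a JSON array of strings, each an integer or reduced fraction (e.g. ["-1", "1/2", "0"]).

Exponent matrix [Θ,T,M] × [t,ΔT,γ,q,f]:
  Θ: [ 0  1  0  0  0]
  T: [ 1  0 -1 -3 -1]
  M: [ 0  0  0  1  0]
Row reduction gives pivot columns t,ΔT,q; rank = 3
Pivot set = {t,ΔT,q}, free = {γ,f}
RREF:
  r0: [   1    0   -1    0   -1]
  r1: [   0    1    0    0    0]
  r2: [   0    0    0    1    0]
Fix exponent of γ at 1, f at 0; solve each RREF row for its pivot's exponent:
  r0: exp(t) + (-1)·1 = 0 ⇒ exp(t) = 1
  r1: exp(ΔT) + (0)·1 = 0 ⇒ exp(ΔT) = 0
  r2: exp(q) + (0)·1 = 0 ⇒ exp(q) = 0
Π_1 = t · γ

["1", "0", "1", "0", "0"]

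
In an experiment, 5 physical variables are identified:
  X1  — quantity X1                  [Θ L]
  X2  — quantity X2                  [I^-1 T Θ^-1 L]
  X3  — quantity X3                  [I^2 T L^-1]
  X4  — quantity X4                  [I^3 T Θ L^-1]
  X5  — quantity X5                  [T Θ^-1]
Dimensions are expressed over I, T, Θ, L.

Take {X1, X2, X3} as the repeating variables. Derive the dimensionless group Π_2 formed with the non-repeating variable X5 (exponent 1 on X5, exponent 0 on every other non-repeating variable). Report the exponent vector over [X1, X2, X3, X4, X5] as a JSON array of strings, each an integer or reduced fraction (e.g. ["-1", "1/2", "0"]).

["1/3", "-2/3", "-1/3", "0", "1"]

Write exponents as rows I,T,Θ,L / cols X1,X2,X3,X4,X5:
  I: [ 0 -1  2  3  0]
  T: [ 0  1  1  1  1]
  Θ: [ 1 -1  0  1 -1]
  L: [ 1  1 -1 -1  0]
Echelon form has 3 nonzero rows (pivots: X1,X2,X3)
Pivot set = {X1,X2,X3}, free = {X4,X5}
RREF:
  r0: [   1    0    0  2/3 -1/3]
  r1: [   0    1    0 -1/3  2/3]
  r2: [   0    0    1  4/3  1/3]
  r3: [   0    0    0    0    0]
Fix exponent of X5 at 1, X4 at 0; solve each RREF row for its pivot's exponent:
  r0: exp(X1) + (-1/3)·1 = 0 ⇒ exp(X1) = 1/3
  r1: exp(X2) + (2/3)·1 = 0 ⇒ exp(X2) = -2/3
  r2: exp(X3) + (1/3)·1 = 0 ⇒ exp(X3) = -1/3
Π_2 = X1^(1/3) · X2^(-2/3) · X3^(-1/3) · X5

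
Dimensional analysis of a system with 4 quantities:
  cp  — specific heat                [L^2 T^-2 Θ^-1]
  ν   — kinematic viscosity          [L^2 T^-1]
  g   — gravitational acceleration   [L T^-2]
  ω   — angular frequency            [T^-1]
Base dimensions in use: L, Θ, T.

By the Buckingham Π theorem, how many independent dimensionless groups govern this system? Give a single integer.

Write exponents as rows L,Θ,T / cols cp,ν,g,ω:
  L: [ 2  2  1  0]
  Θ: [-1  0  0  0]
  T: [-2 -1 -2 -1]
Row reduction gives pivot columns cp,ν,g; rank = 3
Π count = n − r = 4 − 3 = 1

1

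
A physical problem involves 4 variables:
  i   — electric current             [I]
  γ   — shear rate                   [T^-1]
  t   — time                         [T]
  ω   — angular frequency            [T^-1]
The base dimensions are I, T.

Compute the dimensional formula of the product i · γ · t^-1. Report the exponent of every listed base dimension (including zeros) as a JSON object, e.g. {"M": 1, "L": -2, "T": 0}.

Write exponents as rows I,T / cols i,γ,t,ω:
  I: [ 1  0  0  0]
  T: [ 0 -1  1 -1]
  [I]: (1)·1+(1)·0+(-1)·0 = 1
  [T]: (1)·0+(1)·-1+(-1)·1 = -2
⇒ I T^-2

{"I": 1, "T": -2}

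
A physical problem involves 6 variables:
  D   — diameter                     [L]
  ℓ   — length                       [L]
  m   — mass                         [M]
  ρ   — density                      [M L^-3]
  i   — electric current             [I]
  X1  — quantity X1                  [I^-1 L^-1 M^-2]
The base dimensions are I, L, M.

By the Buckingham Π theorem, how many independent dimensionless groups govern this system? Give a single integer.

Dimensional matrix (I×L×M by D×ℓ×m×ρ×i×X1):
  I: [ 0  0  0  0  1 -1]
  L: [ 1  1  0 -3  0 -1]
  M: [ 0  0  1  1  0 -2]
RREF → pivots at {D,m,i} ⇒ r = 3
6 vars − rank 3 = 3 Π groups

3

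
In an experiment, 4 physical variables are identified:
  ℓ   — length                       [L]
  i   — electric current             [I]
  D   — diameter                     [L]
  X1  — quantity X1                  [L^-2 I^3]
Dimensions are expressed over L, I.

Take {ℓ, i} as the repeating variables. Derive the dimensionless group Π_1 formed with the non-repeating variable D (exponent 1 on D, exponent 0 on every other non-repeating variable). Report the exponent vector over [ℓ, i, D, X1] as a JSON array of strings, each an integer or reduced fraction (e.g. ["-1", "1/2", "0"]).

["-1", "0", "1", "0"]

Write exponents as rows L,I / cols ℓ,i,D,X1:
  L: [ 1  0  1 -2]
  I: [ 0  1  0  3]
Row reduction gives pivot columns ℓ,i; rank = 2
Pivot set = {ℓ,i}, free = {D,X1}
RREF:
  r0: [   1    0    1   -2]
  r1: [   0    1    0    3]
Fix exponent of D at 1, X1 at 0; solve each RREF row for its pivot's exponent:
  r0: exp(ℓ) + (1)·1 = 0 ⇒ exp(ℓ) = -1
  r1: exp(i) + (0)·1 = 0 ⇒ exp(i) = 0
Π_1 = ℓ^-1 · D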